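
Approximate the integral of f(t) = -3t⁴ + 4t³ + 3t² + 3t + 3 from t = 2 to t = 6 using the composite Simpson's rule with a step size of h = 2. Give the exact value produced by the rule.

-3124

h = (6 − 2)/2 = 2.
Nodes t₀,…,t₂ = 2, 4, 6.
f(t) = -3t⁴ + 4t³ + 3t² + 3t + 3: f₀=5, f₁=-449, f₂=-2895.
(h/3)·[f₀ + 4f₁ + f₂] = 0.666667·(-4686) = -3124.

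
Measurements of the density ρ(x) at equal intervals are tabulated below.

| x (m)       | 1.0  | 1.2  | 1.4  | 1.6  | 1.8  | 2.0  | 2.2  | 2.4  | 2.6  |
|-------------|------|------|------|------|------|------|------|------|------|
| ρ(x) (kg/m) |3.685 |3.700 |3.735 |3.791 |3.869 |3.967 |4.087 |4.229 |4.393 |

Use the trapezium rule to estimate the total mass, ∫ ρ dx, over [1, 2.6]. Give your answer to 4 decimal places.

6.2834

h = 0.2, n = 8.
(h/2)·[y₀ + 2y₁ + 2y₂ + 2y₃ + 2y₄ + 2y₅ + 2y₆ + 2y₇ + y₈] = 0.1·(62.834) = 6.2834.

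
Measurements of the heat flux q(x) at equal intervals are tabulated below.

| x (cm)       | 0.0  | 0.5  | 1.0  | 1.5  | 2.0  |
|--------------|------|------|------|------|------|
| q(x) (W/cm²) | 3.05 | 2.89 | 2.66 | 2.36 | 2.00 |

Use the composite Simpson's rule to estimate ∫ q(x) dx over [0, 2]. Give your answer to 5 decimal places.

h = 0.5, n = 4.
(h/3)·[y₀ + 4y₁ + 2y₂ + 4y₃ + y₄] = 0.166667·(31.37) = 5.22833.

5.22833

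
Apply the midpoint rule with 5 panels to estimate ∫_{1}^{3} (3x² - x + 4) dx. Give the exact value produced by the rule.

h = (3 − 1)/5 = 0.4.
Midpoints m₁,…,m₅ = 1.2, 1.6, 2, 2.4, 2.8.
f(m₁)=7.12, f(m₂)=10.08, f(m₃)=14, f(m₄)=18.88, f(m₅)=24.72.
h·[f(m₁) + f(m₂) + f(m₃) + f(m₄) + f(m₅)] = 0.4·(74.8) = 29.92.

29.92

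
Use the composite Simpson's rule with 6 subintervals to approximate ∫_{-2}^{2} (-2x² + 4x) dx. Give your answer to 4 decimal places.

h = (2 − (-2))/6 = 0.666667.
Nodes x₀,…,x₆ = -2, -1.333333, -0.666667, 0, 0.666667, 1.333333, 2.
f(x) = -2x² + 4x: f₀=-16, f₁=-8.888889, f₂=-3.555556, f₃=0, f₄=1.777778, f₅=1.777778, f₆=0.
(h/3)·[f₀ + 4f₁ + 2f₂ + 4f₃ + 2f₄ + 4f₅ + f₆] = 0.222222·(-48) = -10.6667.

-10.6667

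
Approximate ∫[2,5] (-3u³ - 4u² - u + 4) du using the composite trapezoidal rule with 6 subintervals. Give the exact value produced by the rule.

-615.6875

h = (5 − 2)/6 = 0.5.
Nodes u₀,…,u₆ = 2, 2.5, 3, 3.5, 4, 4.5, 5.
f(u) = -3u³ - 4u² - u + 4: f₀=-38, f₁=-70.375, f₂=-116, f₃=-177.125, f₄=-256, f₅=-354.875, f₆=-476.
(h/2)·[f₀ + 2f₁ + 2f₂ + 2f₃ + 2f₄ + 2f₅ + f₆] = 0.25·(-2462.75) = -615.6875.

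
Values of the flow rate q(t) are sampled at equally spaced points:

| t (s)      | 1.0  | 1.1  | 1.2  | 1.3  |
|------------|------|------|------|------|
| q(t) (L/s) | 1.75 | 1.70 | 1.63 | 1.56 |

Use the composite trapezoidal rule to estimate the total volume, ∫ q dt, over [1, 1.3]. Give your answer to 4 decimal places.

0.4985

h = 0.1, n = 3.
(h/2)·[y₀ + 2y₁ + 2y₂ + y₃] = 0.05·(9.97) = 0.4985.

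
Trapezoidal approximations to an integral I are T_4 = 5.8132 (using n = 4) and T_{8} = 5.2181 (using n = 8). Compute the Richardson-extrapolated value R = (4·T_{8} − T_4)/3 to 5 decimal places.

5.01973

R = (4·T_{8} − T_4) / 3 = (4·5.2181 − 5.8132)/3 = (15.0592)/3 = 5.01973.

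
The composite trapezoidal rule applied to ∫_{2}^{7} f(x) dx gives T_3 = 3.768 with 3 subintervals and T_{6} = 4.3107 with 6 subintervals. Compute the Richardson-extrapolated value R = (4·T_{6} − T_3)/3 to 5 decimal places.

R = (4·T_{6} − T_3) / 3 = (4·4.3107 − 3.768)/3 = (13.4748)/3 = 4.49160.

4.49160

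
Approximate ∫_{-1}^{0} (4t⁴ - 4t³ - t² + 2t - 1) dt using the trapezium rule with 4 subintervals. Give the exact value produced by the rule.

h = (0 − (-1))/4 = 0.25.
Nodes t₀,…,t₄ = -1, -0.75, -0.5, -0.25, 0.
f(t) = 4t⁴ - 4t³ - t² + 2t - 1: f₀=4, f₁=-0.109375, f₂=-1.5, f₃=-1.484375, f₄=-1.
(h/2)·[f₀ + 2f₁ + 2f₂ + 2f₃ + f₄] = 0.125·(-3.1875) = -0.3984375.

-0.3984375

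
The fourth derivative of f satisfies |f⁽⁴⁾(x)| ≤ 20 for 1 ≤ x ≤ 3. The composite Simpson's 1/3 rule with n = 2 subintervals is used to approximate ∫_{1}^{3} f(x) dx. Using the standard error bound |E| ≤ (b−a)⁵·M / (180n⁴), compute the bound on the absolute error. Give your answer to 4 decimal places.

|E| ≤ (2)⁵·20 / (180·2⁴) = 640/2880 = 0.2222.

0.2222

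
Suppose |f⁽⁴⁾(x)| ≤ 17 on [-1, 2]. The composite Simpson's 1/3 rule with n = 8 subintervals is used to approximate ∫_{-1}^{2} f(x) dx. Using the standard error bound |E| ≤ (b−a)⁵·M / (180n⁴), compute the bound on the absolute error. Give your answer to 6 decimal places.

0.005603

|E| ≤ (3)⁵·17 / (180·8⁴) = 4131/737280 = 0.005603.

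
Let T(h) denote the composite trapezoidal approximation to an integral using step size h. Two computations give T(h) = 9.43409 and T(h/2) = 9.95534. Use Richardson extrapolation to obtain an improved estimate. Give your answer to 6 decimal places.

R = (4·T(h/2) − T(h)) / 3 = (4·9.95534 − 9.43409)/3 = (30.38727)/3 = 10.129090.

10.129090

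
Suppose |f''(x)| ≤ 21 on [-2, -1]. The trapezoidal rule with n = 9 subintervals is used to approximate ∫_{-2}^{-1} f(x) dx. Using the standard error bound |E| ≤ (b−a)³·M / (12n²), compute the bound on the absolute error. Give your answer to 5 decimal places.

|E| ≤ (1)³·21 / (12·9²) = 21/972 = 0.02160.

0.02160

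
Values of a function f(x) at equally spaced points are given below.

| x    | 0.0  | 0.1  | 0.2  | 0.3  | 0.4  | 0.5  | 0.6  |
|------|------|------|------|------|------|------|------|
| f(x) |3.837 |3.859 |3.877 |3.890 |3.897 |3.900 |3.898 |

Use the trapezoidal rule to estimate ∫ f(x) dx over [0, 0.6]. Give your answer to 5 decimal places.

2.32905

h = 0.1, n = 6.
(h/2)·[y₀ + 2y₁ + 2y₂ + 2y₃ + 2y₄ + 2y₅ + y₆] = 0.05·(46.581) = 2.32905.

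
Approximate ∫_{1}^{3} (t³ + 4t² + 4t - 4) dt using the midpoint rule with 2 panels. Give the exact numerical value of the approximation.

61

h = (3 − 1)/2 = 1.
Midpoints m₁,…,m₂ = 1.5, 2.5.
f(m₁)=14.375, f(m₂)=46.625.
h·[f(m₁) + f(m₂)] = 1·(61) = 61.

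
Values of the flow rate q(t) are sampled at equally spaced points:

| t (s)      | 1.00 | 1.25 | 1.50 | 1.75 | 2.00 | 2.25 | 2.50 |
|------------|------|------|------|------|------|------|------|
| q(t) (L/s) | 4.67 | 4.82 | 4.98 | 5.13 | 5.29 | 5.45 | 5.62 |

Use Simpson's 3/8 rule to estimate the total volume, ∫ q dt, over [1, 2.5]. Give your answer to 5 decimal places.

h = 0.25, n = 6.
(3h/8)·[y₀ + 3y₁ + 3y₂ + 2y₃ + 3y₄ + 3y₅ + y₆] = 0.09375·(82.17) = 7.70344.

7.70344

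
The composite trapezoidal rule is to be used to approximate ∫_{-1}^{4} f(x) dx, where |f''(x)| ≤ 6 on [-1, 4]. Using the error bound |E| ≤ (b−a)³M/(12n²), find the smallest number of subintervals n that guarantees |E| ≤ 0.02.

56

Need 750/(12n²) ≤ 0.02.
n² ≥ 750/(12·0.02) = 3125 ⇒ n ≥ 55.9017, so the smallest n is 56.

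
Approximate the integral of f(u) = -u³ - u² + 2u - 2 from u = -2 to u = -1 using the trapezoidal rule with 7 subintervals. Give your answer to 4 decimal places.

h = (-1 − (-2))/7 = 0.142857.
Nodes u₀,…,u₇ = -2, -1.857143, -1.714286, -1.571429, -1.428571, -1.285714, -1.142857, -1.
f(u) = -u³ - u² + 2u - 2: f₀=-2, f₁=-2.758017, f₂=-3.329446, f₃=-3.731778, f₄=-3.982507, f₅=-4.099125, f₆=-4.099125, f₇=-4.
(h/2)·[f₀ + 2f₁ + 2f₂ + 2f₃ + 2f₄ + 2f₅ + 2f₆ + f₇] = 0.071429·(-50) = -3.5714.

-3.5714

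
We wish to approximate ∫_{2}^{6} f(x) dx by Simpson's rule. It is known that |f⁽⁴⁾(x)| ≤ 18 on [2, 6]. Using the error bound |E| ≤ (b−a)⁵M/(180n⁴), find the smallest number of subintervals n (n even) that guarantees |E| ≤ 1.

4

Need 18432/(180n⁴) ≤ 1.
n⁴ ≥ 18432/(180·1) = 102.4 ⇒ n ≥ 3.1811, so the smallest even n is 4. (n must be even for Simpson's rule.)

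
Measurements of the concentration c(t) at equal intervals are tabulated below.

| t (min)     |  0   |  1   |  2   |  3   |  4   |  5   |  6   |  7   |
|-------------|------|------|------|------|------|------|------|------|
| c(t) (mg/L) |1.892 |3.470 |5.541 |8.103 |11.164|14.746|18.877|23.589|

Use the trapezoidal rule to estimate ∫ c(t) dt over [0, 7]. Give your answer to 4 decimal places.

74.6415

h = 1, n = 7.
(h/2)·[y₀ + 2y₁ + 2y₂ + 2y₃ + 2y₄ + 2y₅ + 2y₆ + y₇] = 0.5·(149.283) = 74.6415.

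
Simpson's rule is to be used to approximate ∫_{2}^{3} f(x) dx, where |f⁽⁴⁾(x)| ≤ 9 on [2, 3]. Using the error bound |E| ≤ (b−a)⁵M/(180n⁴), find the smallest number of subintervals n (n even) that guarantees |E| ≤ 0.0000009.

16

Need 9/(180n⁴) ≤ 0.0000009.
n⁴ ≥ 9/(180·0.0000009) = 55555.6 ⇒ n ≥ 15.3526, so the smallest even n is 16. (n must be even for Simpson's rule.)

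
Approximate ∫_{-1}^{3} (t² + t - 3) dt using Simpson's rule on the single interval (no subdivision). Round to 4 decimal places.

S = (b−a)/6 · [f(-1) + 4f(1) + f(3)] = 0.666667·[(-3) + 4·(-1) + 9] = 1.3333.

1.3333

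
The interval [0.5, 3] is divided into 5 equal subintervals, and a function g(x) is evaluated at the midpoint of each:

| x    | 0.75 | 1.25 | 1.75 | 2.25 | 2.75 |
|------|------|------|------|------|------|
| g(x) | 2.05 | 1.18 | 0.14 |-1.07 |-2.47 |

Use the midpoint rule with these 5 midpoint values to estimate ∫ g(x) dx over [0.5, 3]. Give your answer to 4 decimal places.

h = 0.5, n = 5.
h·[y(m₁) + y(m₂) + y(m₃) + y(m₄) + y(m₅)] = 0.5·(-0.17) = -0.0850.

-0.0850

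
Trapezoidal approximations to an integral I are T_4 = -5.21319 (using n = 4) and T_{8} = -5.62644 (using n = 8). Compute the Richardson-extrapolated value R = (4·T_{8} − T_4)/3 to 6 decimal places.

R = (4·T_{8} − T_4) / 3 = (4·(-5.62644) − (-5.21319))/3 = (-17.29257)/3 = -5.764190.

-5.764190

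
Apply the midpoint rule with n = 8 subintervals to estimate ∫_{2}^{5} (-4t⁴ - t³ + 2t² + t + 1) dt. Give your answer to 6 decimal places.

-2523.889343

h = (5 − 2)/8 = 0.375.
Midpoints m₁,…,m₈ = 2.1875, 2.5625, 2.9375, 3.3125, 3.6875, 4.0625, 4.4375, 4.8125.
f(m₁)=-89.30059814453125, f(m₂)=-172.60186767578125, f(m₃)=-301.98419189453125, f(m₄)=-491.68585205078125, f(m₅)=-757.84356689453125, f(m₆)=-1118.49249267578125, f(m₇)=-1593.56622314453125, f(m₈)=-2204.89678955078125.
h·[f(m₁) + f(m₂) + f(m₃) + f(m₄) + f(m₅) + f(m₆) + f(m₇) + f(m₈)] = 0.375·(-6730.37158203125) = -2523.889343.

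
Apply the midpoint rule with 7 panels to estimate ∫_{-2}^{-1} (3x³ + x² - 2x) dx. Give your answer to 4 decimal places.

-5.8954

h = (-1 − (-2))/7 = 0.142857.
Midpoints m₁,…,m₇ = -1.928571, -1.785714, -1.642857, -1.5, -1.357143, -1.214286, -1.071429.
f(m₁)=-13.942784, f(m₂)=-10.322522, f(m₃)=-7.317420, f(m₄)=-4.875, f(m₅)=-2.942784, f(m₆)=-1.468294, f(m₇)=-0.399052.
h·[f(m₁) + f(m₂) + f(m₃) + f(m₄) + f(m₅) + f(m₆) + f(m₇)] = 0.142857·(-41.267857) = -5.8954.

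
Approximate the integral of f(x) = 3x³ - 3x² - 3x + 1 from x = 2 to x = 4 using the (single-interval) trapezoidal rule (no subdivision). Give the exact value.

140

T = (b−a)/2 · [f(2) + f(4)] = 1·[7 + 133] = 140.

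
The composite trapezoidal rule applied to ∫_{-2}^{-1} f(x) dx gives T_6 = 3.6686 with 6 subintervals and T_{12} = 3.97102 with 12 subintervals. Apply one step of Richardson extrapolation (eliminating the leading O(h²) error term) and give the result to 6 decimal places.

R = (4·T_{12} − T_6) / 3 = (4·3.97102 − 3.6686)/3 = (12.21548)/3 = 4.071827.

4.071827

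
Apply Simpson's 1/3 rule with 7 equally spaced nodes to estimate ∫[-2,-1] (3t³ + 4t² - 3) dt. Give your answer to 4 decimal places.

h = (-1 − (-2))/6 = 0.166667.
Nodes t₀,…,t₆ = -2, -1.833333, -1.666667, -1.5, -1.333333, -1.166667, -1.
f(t) = 3t³ + 4t² - 3: f₀=-11, f₁=-8.041667, f₂=-5.777778, f₃=-4.125, f₄=-3, f₅=-2.319444, f₆=-2.
(h/3)·[f₀ + 4f₁ + 2f₂ + 4f₃ + 2f₄ + 4f₅ + f₆] = 0.055556·(-88.5) = -4.9167.

-4.9167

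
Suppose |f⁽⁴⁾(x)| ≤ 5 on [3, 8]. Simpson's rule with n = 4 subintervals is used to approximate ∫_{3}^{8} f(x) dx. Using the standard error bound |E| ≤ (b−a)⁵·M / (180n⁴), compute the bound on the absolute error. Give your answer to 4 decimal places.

|E| ≤ (5)⁵·5 / (180·4⁴) = 15625/46080 = 0.3391.

0.3391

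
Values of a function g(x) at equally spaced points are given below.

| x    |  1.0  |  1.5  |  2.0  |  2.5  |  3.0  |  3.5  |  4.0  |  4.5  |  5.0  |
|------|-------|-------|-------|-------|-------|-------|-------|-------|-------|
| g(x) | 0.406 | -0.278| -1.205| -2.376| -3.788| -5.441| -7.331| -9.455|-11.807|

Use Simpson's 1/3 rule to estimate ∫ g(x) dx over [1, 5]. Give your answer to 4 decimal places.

-17.7082

h = 0.5, n = 8.
(h/3)·[y₀ + 4y₁ + 2y₂ + 4y₃ + 2y₄ + 4y₅ + 2y₆ + 4y₇ + y₈] = 0.166667·(-106.249) = -17.7082.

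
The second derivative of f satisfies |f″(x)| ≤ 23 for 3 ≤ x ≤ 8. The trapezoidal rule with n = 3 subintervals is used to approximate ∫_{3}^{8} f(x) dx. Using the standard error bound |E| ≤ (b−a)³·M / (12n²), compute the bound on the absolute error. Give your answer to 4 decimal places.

|E| ≤ (5)³·23 / (12·3²) = 2875/108 = 26.6204.

26.6204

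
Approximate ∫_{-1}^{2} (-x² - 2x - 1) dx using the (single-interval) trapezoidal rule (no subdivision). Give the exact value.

-13.5

T = (b−a)/2 · [f(-1) + f(2)] = 1.5·[0 + (-9)] = -13.5.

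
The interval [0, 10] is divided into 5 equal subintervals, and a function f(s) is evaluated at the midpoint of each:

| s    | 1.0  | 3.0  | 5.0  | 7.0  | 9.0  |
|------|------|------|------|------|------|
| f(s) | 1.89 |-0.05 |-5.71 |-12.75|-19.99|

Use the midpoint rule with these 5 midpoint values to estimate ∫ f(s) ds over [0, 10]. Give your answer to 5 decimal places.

-73.22000

h = 2, n = 5.
h·[y(m₁) + y(m₂) + y(m₃) + y(m₄) + y(m₅)] = 2·(-36.61) = -73.22000.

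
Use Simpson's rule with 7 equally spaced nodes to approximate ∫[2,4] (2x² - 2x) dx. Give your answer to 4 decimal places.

h = (4 − 2)/6 = 0.333333.
Nodes x₀,…,x₆ = 2, 2.333333, 2.666667, 3, 3.333333, 3.666667, 4.
f(x) = 2x² - 2x: f₀=4, f₁=6.222222, f₂=8.888889, f₃=12, f₄=15.555556, f₅=19.555556, f₆=24.
(h/3)·[f₀ + 4f₁ + 2f₂ + 4f₃ + 2f₄ + 4f₅ + f₆] = 0.111111·(228) = 25.3333.

25.3333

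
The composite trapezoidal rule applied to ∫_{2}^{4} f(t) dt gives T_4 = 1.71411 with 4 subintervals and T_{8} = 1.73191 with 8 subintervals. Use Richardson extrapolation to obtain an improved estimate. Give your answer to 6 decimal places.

1.737843

R = (4·T_{8} − T_4) / 3 = (4·1.73191 − 1.71411)/3 = (5.21353)/3 = 1.737843.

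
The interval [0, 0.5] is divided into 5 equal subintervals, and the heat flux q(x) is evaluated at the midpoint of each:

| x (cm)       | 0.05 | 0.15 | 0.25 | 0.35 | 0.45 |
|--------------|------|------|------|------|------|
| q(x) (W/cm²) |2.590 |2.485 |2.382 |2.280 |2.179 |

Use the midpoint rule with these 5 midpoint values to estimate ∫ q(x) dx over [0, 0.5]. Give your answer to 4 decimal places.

h = 0.1, n = 5.
h·[y(m₁) + y(m₂) + y(m₃) + y(m₄) + y(m₅)] = 0.1·(11.916) = 1.1916.

1.1916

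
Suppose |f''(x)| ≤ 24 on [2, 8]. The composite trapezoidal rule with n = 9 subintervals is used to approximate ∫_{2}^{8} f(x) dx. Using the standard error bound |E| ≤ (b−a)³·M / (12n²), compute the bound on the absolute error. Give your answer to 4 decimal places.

|E| ≤ (6)³·24 / (12·9²) = 5184/972 = 5.3333.

5.3333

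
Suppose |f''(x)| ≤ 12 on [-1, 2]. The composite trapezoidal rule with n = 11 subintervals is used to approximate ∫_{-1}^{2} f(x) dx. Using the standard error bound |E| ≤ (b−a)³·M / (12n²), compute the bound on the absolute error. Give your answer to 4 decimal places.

0.2231

|E| ≤ (3)³·12 / (12·11²) = 324/1452 = 0.2231.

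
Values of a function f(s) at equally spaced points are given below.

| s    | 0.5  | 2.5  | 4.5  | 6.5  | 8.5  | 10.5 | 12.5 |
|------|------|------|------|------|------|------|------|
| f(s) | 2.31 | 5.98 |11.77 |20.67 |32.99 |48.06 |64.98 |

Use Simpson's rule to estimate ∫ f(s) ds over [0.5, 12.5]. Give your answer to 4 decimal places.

303.7667

h = 2, n = 6.
(h/3)·[y₀ + 4y₁ + 2y₂ + 4y₃ + 2y₄ + 4y₅ + y₆] = 0.666667·(455.65) = 303.7667.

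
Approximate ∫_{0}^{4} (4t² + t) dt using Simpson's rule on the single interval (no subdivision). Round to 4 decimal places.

S = (b−a)/6 · [f(0) + 4f(2) + f(4)] = 0.666667·[0 + 4·18 + 68] = 93.3333.

93.3333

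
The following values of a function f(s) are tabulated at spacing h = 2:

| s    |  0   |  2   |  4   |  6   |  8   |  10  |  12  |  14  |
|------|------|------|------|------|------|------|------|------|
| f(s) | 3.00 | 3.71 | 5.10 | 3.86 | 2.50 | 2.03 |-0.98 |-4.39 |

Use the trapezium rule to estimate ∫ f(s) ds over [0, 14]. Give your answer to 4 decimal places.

31.0500

h = 2, n = 7.
(h/2)·[y₀ + 2y₁ + 2y₂ + 2y₃ + 2y₄ + 2y₅ + 2y₆ + y₇] = 1·(31.05) = 31.0500.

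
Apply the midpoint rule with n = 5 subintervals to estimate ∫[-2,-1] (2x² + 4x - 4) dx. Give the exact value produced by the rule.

-5.34

h = (-1 − (-2))/5 = 0.2.
Midpoints m₁,…,m₅ = -1.9, -1.7, -1.5, -1.3, -1.1.
f(m₁)=-4.38, f(m₂)=-5.02, f(m₃)=-5.5, f(m₄)=-5.82, f(m₅)=-5.98.
h·[f(m₁) + f(m₂) + f(m₃) + f(m₄) + f(m₅)] = 0.2·(-26.7) = -5.34.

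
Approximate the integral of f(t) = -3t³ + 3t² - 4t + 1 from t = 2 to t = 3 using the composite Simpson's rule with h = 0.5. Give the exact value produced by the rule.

h = (3 − 2)/2 = 0.5.
Nodes t₀,…,t₂ = 2, 2.5, 3.
f(t) = -3t³ + 3t² - 4t + 1: f₀=-19, f₁=-37.125, f₂=-65.
(h/3)·[f₀ + 4f₁ + f₂] = 0.166667·(-232.5) = -38.75.

-38.75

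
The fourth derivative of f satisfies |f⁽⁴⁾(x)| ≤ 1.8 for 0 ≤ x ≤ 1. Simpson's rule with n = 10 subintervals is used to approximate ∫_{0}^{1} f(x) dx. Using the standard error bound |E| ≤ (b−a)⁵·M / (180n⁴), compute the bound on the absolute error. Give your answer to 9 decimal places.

0.000001000

|E| ≤ (1)⁵·1.8 / (180·10⁴) = 1.8/1800000 = 0.000001000.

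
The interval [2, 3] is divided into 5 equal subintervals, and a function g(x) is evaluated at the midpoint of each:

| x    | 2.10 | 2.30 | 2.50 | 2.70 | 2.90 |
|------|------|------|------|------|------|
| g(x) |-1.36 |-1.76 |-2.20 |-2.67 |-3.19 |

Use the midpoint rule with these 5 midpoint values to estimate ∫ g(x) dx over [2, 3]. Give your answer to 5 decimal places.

h = 0.2, n = 5.
h·[y(m₁) + y(m₂) + y(m₃) + y(m₄) + y(m₅)] = 0.2·(-11.18) = -2.23600.

-2.23600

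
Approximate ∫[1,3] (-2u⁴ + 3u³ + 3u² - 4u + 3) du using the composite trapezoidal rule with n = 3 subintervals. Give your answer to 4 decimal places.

-25.3663

h = (3 − 1)/3 = 0.666667.
Nodes u₀,…,u₃ = 1, 1.666667, 2.333333, 3.
f(u) = -2u⁴ + 3u³ + 3u² - 4u + 3: f₀=3, f₁=3.123457, f₂=-11.172840, f₃=-63.
(h/2)·[f₀ + 2f₁ + 2f₂ + f₃] = 0.333333·(-76.098765) = -25.3663.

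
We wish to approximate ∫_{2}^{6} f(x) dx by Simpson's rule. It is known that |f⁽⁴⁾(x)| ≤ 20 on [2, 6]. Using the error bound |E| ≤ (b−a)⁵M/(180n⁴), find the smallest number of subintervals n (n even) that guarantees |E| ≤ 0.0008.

20

Need 20480/(180n⁴) ≤ 0.0008.
n⁴ ≥ 20480/(180·0.0008) = 142222 ⇒ n ≥ 19.4197, so the smallest even n is 20. (n must be even for Simpson's rule.)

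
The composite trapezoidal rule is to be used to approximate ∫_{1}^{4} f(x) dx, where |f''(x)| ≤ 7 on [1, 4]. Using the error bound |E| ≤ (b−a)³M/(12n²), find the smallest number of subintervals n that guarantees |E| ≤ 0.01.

Need 189/(12n²) ≤ 0.01.
n² ≥ 189/(12·0.01) = 1575 ⇒ n ≥ 39.6863, so the smallest n is 40.

40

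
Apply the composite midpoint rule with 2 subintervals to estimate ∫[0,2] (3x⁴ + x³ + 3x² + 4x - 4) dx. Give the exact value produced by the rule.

26.375

h = (2 − 0)/2 = 1.
Midpoints m₁,…,m₂ = 0.5, 1.5.
f(m₁)=-0.9375, f(m₂)=27.3125.
h·[f(m₁) + f(m₂)] = 1·(26.375) = 26.375.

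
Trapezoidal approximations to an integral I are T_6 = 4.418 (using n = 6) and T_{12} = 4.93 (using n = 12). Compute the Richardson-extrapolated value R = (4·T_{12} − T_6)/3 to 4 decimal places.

R = (4·T_{12} − T_6) / 3 = (4·4.93 − 4.418)/3 = (15.302)/3 = 5.1007.

5.1007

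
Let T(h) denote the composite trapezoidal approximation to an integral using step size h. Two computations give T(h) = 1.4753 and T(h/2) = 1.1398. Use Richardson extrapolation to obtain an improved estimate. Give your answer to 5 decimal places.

R = (4·T(h/2) − T(h)) / 3 = (4·1.1398 − 1.4753)/3 = (3.0839)/3 = 1.02797.

1.02797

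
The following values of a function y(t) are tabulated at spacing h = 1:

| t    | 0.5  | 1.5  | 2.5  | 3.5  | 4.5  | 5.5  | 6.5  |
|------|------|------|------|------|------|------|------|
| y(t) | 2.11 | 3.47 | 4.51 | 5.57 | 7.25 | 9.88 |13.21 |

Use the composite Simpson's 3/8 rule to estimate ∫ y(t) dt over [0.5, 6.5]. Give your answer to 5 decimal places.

38.17125

h = 1, n = 6.
(3h/8)·[y₀ + 3y₁ + 3y₂ + 2y₃ + 3y₄ + 3y₅ + y₆] = 0.375·(101.79) = 38.17125.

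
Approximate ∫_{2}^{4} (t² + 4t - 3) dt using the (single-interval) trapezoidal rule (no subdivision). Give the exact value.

38

T = (b−a)/2 · [f(2) + f(4)] = 1·[9 + 29] = 38.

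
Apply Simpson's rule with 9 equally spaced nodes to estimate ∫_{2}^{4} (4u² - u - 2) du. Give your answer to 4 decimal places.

64.6667

h = (4 − 2)/8 = 0.25.
Nodes u₀,…,u₈ = 2, 2.25, 2.5, 2.75, 3, 3.25, 3.5, 3.75, 4.
f(u) = 4u² - u - 2: f₀=12, f₁=16, f₂=20.5, f₃=25.5, f₄=31, f₅=37, f₆=43.5, f₇=50.5, f₈=58.
(h/3)·[f₀ + 4f₁ + 2f₂ + 4f₃ + 2f₄ + 4f₅ + 2f₆ + 4f₇ + f₈] = 0.083333·(776) = 64.6667.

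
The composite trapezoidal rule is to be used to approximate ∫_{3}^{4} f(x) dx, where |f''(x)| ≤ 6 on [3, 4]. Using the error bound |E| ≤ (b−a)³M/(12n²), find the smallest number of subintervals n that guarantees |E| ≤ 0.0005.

32

Need 6/(12n²) ≤ 0.0005.
n² ≥ 6/(12·0.0005) = 1000 ⇒ n ≥ 31.6228, so the smallest n is 32.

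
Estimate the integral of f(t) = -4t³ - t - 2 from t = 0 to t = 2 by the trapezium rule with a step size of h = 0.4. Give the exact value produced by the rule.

h = (2 − 0)/5 = 0.4.
Nodes t₀,…,t₅ = 0, 0.4, 0.8, 1.2, 1.6, 2.
f(t) = -4t³ - t - 2: f₀=-2, f₁=-2.656, f₂=-4.848, f₃=-10.112, f₄=-19.984, f₅=-36.
(h/2)·[f₀ + 2f₁ + 2f₂ + 2f₃ + 2f₄ + f₅] = 0.2·(-113.2) = -22.64.

-22.64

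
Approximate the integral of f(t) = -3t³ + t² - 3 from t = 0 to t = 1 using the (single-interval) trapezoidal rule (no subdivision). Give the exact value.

T = (b−a)/2 · [f(0) + f(1)] = 0.5·[(-3) + (-5)] = -4.

-4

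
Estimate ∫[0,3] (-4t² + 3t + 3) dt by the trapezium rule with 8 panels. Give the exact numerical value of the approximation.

-13.78125

h = (3 − 0)/8 = 0.375.
Nodes t₀,…,t₈ = 0, 0.375, 0.75, 1.125, 1.5, 1.875, 2.25, 2.625, 3.
f(t) = -4t² + 3t + 3: f₀=3, f₁=3.5625, f₂=3, f₃=1.3125, f₄=-1.5, f₅=-5.4375, f₆=-10.5, f₇=-16.6875, f₈=-24.
(h/2)·[f₀ + 2f₁ + 2f₂ + 2f₃ + 2f₄ + 2f₅ + 2f₆ + 2f₇ + f₈] = 0.1875·(-73.5) = -13.78125.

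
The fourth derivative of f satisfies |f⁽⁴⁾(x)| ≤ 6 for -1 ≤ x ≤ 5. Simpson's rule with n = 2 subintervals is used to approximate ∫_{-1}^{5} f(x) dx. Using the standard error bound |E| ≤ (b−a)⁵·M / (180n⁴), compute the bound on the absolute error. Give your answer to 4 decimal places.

16.2000

|E| ≤ (6)⁵·6 / (180·2⁴) = 46656/2880 = 16.2000.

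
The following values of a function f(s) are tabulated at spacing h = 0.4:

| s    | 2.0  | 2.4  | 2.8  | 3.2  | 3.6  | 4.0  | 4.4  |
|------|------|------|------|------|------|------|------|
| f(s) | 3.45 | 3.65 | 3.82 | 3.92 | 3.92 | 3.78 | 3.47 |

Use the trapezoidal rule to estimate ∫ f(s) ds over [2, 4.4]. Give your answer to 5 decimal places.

h = 0.4, n = 6.
(h/2)·[y₀ + 2y₁ + 2y₂ + 2y₃ + 2y₄ + 2y₅ + y₆] = 0.2·(45.10) = 9.02000.

9.02000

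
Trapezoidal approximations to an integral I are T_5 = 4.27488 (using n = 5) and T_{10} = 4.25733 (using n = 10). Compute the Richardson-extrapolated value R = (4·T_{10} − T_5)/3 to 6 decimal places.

4.251480

R = (4·T_{10} − T_5) / 3 = (4·4.25733 − 4.27488)/3 = (12.75444)/3 = 4.251480.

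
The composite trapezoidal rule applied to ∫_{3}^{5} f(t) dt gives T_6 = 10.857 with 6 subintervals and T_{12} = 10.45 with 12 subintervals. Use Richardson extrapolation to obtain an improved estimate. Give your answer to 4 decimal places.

10.3143

R = (4·T_{12} − T_6) / 3 = (4·10.45 − 10.857)/3 = (30.943)/3 = 10.3143.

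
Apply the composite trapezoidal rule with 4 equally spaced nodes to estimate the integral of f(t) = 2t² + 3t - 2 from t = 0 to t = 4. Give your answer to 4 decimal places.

61.0370

h = (4 − 0)/3 = 1.333333.
Nodes t₀,…,t₃ = 0, 1.333333, 2.666667, 4.
f(t) = 2t² + 3t - 2: f₀=-2, f₁=5.555556, f₂=20.222222, f₃=42.
(h/2)·[f₀ + 2f₁ + 2f₂ + f₃] = 0.666667·(91.555556) = 61.0370.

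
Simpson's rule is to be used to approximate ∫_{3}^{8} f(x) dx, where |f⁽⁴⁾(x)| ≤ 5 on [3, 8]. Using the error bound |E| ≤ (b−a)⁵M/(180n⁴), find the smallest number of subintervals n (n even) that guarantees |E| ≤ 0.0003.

24

Need 15625/(180n⁴) ≤ 0.0003.
n⁴ ≥ 15625/(180·0.0003) = 289352 ⇒ n ≥ 23.1930, so the smallest even n is 24. (n must be even for Simpson's rule.)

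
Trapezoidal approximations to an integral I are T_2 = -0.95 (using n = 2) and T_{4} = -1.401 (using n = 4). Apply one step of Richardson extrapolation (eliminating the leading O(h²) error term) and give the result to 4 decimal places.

R = (4·T_{4} − T_2) / 3 = (4·(-1.401) − (-0.95))/3 = (-4.654)/3 = -1.5513.

-1.5513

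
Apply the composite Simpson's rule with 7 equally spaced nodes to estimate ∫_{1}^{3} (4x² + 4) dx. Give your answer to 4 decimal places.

h = (3 − 1)/6 = 0.333333.
Nodes x₀,…,x₆ = 1, 1.333333, 1.666667, 2, 2.333333, 2.666667, 3.
f(x) = 4x² + 4: f₀=8, f₁=11.111111, f₂=15.111111, f₃=20, f₄=25.777778, f₅=32.444444, f₆=40.
(h/3)·[f₀ + 4f₁ + 2f₂ + 4f₃ + 2f₄ + 4f₅ + f₆] = 0.111111·(384) = 42.6667.

42.6667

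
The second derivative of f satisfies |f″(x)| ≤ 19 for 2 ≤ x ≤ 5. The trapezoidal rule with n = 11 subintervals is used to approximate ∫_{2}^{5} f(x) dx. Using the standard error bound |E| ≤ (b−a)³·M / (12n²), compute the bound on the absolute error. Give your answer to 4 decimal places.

|E| ≤ (3)³·19 / (12·11²) = 513/1452 = 0.3533.

0.3533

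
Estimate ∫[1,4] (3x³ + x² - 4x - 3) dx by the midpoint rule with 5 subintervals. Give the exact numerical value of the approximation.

171.135

h = (4 − 1)/5 = 0.6.
Midpoints m₁,…,m₅ = 1.3, 1.9, 2.5, 3.1, 3.7.
f(m₁)=0.081, f(m₂)=13.587, f(m₃)=40.125, f(m₄)=83.583, f(m₅)=147.849.
h·[f(m₁) + f(m₂) + f(m₃) + f(m₄) + f(m₅)] = 0.6·(285.225) = 171.135.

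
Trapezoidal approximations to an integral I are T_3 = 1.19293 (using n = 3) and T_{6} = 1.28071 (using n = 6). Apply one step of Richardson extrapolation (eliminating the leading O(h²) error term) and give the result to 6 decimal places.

R = (4·T_{6} − T_3) / 3 = (4·1.28071 − 1.19293)/3 = (3.92991)/3 = 1.309970.

1.309970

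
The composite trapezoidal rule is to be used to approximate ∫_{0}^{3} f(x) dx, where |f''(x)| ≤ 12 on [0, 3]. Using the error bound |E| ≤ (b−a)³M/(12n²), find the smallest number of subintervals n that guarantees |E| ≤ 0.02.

37

Need 324/(12n²) ≤ 0.02.
n² ≥ 324/(12·0.02) = 1350 ⇒ n ≥ 36.7423, so the smallest n is 37.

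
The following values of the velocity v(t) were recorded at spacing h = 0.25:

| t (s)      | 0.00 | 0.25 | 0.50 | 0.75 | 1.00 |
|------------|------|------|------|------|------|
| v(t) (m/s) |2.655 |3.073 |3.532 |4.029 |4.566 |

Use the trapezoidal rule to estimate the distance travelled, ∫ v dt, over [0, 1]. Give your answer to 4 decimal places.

h = 0.25, n = 4.
(h/2)·[y₀ + 2y₁ + 2y₂ + 2y₃ + y₄] = 0.125·(28.489) = 3.5611.

3.5611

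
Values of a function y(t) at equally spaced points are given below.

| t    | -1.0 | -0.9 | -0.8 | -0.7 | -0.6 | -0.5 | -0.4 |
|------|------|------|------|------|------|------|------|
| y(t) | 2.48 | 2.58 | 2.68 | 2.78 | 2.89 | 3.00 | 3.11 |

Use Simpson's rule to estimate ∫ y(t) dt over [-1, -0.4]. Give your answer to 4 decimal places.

h = 0.1, n = 6.
(h/3)·[y₀ + 4y₁ + 2y₂ + 4y₃ + 2y₄ + 4y₅ + y₆] = 0.033333·(50.17) = 1.6723.

1.6723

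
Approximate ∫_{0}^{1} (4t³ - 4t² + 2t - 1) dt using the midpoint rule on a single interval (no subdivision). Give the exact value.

M = (b−a)·f(0.5) = 1·(-0.5) = -0.5.

-0.5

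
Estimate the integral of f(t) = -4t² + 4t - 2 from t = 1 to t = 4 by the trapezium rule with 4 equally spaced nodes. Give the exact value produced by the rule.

-62

h = (4 − 1)/3 = 1.
Nodes t₀,…,t₃ = 1, 2, 3, 4.
f(t) = -4t² + 4t - 2: f₀=-2, f₁=-10, f₂=-26, f₃=-50.
(h/2)·[f₀ + 2f₁ + 2f₂ + f₃] = 0.5·(-124) = -62.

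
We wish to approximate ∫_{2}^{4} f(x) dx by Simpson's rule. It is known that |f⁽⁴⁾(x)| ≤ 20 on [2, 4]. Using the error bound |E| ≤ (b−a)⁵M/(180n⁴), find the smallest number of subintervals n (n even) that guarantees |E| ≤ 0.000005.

30

Need 640/(180n⁴) ≤ 0.000005.
n⁴ ≥ 640/(180·0.000005) = 711111 ⇒ n ≥ 29.0392, so the smallest even n is 30. (n must be even for Simpson's rule.)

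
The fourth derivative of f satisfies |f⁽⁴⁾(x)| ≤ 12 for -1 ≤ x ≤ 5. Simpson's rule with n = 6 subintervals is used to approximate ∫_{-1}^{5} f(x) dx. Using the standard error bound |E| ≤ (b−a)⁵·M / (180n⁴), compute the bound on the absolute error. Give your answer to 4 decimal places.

|E| ≤ (6)⁵·12 / (180·6⁴) = 93312/233280 = 0.4000.

0.4000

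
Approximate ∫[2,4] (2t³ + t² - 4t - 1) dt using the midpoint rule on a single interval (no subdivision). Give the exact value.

100

M = (b−a)·f(3) = 2·(50) = 100.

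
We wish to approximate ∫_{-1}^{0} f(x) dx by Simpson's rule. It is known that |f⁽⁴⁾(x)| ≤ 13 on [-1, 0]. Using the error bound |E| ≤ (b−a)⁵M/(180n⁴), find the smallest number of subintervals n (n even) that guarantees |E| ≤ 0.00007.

6

Need 13/(180n⁴) ≤ 0.00007.
n⁴ ≥ 13/(180·0.00007) = 1031.75 ⇒ n ≥ 5.6675, so the smallest even n is 6. (n must be even for Simpson's rule.)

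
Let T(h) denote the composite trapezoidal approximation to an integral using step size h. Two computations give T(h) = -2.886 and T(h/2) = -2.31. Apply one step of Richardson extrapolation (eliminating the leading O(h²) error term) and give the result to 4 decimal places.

R = (4·T(h/2) − T(h)) / 3 = (4·(-2.31) − (-2.886))/3 = (-6.354)/3 = -2.1180.

-2.1180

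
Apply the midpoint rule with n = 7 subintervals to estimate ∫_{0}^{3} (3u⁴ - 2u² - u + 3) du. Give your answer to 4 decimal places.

129.9211

h = (3 − 0)/7 = 0.428571.
Midpoints m₁,…,m₇ = 0.214286, 0.642857, 1.071429, 1.5, 1.928571, 2.357143, 2.785714.
f(m₁)=2.700203, f(m₂)=2.042977, f(m₃)=3.586084, f(m₄)=12.1875, f(m₅)=35.134189, f(m₆)=82.142102, f(m₇)=165.356180.
h·[f(m₁) + f(m₂) + f(m₃) + f(m₄) + f(m₅) + f(m₆) + f(m₇)] = 0.428571·(303.149235) = 129.9211.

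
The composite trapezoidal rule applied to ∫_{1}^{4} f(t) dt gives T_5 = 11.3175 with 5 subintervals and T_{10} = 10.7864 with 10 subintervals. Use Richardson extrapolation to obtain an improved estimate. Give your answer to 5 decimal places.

R = (4·T_{10} − T_5) / 3 = (4·10.7864 − 11.3175)/3 = (31.8281)/3 = 10.60937.

10.60937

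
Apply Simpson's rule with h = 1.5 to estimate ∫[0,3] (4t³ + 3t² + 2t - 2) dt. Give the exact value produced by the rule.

111

h = (3 − 0)/2 = 1.5.
Nodes t₀,…,t₂ = 0, 1.5, 3.
f(t) = 4t³ + 3t² + 2t - 2: f₀=-2, f₁=21.25, f₂=139.
(h/3)·[f₀ + 4f₁ + f₂] = 0.5·(222) = 111.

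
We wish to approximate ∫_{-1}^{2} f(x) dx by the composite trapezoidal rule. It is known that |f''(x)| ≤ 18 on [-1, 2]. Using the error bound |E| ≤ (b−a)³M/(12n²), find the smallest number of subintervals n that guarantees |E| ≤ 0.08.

23

Need 486/(12n²) ≤ 0.08.
n² ≥ 486/(12·0.08) = 506.25 ⇒ n ≥ 22.5000, so the smallest n is 23.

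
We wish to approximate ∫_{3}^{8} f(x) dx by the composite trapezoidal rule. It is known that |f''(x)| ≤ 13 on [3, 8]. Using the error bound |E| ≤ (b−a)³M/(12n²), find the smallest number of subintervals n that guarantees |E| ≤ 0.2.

27

Need 1625/(12n²) ≤ 0.2.
n² ≥ 1625/(12·0.2) = 677.083 ⇒ n ≥ 26.0208, so the smallest n is 27.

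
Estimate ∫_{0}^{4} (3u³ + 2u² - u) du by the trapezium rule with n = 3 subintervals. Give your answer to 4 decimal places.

h = (4 − 0)/3 = 1.333333.
Nodes u₀,…,u₃ = 0, 1.333333, 2.666667, 4.
f(u) = 3u³ + 2u² - u: f₀=0, f₁=9.333333, f₂=68.444444, f₃=220.
(h/2)·[f₀ + 2f₁ + 2f₂ + f₃] = 0.666667·(375.555556) = 250.3704.

250.3704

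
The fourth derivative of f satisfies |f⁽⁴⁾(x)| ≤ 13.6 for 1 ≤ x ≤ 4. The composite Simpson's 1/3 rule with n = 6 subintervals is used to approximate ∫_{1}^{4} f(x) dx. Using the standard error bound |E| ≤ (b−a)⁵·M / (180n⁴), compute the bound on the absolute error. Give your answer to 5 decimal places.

|E| ≤ (3)⁵·13.6 / (180·6⁴) = 3304.8/233280 = 0.01417.

0.01417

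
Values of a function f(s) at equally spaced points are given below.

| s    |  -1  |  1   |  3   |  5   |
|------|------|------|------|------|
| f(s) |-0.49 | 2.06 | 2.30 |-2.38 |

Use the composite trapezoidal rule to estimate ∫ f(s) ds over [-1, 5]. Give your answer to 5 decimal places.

5.85000

h = 2, n = 3.
(h/2)·[y₀ + 2y₁ + 2y₂ + y₃] = 1·(5.85) = 5.85000.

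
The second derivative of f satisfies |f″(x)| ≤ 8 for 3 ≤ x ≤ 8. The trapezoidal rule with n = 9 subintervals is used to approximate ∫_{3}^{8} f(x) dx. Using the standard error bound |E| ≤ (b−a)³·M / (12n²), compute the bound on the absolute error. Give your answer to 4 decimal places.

|E| ≤ (5)³·8 / (12·9²) = 1000/972 = 1.0288.

1.0288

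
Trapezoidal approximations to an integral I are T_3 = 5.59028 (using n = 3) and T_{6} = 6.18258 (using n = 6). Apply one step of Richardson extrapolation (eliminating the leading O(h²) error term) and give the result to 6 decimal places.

6.380013

R = (4·T_{6} − T_3) / 3 = (4·6.18258 − 5.59028)/3 = (19.14004)/3 = 6.380013.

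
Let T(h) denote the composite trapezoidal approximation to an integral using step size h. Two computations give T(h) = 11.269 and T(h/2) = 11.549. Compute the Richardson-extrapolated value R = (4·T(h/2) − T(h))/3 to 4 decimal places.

R = (4·T(h/2) − T(h)) / 3 = (4·11.549 − 11.269)/3 = (34.927)/3 = 11.6423.

11.6423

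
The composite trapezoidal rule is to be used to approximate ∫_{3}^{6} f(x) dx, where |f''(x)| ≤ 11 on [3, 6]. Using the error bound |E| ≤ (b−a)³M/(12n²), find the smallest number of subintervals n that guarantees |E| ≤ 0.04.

Need 297/(12n²) ≤ 0.04.
n² ≥ 297/(12·0.04) = 618.75 ⇒ n ≥ 24.8747, so the smallest n is 25.

25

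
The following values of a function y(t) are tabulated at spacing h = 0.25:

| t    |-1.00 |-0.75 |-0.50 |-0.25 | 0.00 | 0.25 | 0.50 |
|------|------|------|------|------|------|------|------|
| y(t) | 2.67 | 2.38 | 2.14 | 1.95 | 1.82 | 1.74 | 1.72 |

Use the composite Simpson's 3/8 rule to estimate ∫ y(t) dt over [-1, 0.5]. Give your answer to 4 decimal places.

h = 0.25, n = 6.
(3h/8)·[y₀ + 3y₁ + 3y₂ + 2y₃ + 3y₄ + 3y₅ + y₆] = 0.09375·(32.53) = 3.0497.

3.0497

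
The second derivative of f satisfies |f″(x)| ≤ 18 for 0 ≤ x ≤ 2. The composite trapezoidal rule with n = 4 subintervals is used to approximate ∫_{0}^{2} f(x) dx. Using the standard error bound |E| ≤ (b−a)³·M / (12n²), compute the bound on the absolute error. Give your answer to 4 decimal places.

0.7500

|E| ≤ (2)³·18 / (12·4²) = 144/192 = 0.7500.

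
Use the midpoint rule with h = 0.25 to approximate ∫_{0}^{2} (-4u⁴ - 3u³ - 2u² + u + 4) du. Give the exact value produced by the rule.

-32.486328125

h = (2 − 0)/8 = 0.25.
Midpoints m₁,…,m₈ = 0.125, 0.375, 0.625, 0.875, 1.125, 1.375, 1.625, 1.875.
f(m₁)=4.0869140625, f(m₂)=3.8564453125, f(m₃)=2.5009765625, f(m₄)=-1.0107421875, f(m₅)=-8.0849609375, f(m₆)=-20.5029296875, f(m₇)=-40.4208984375, f(m₈)=-70.3701171875.
h·[f(m₁) + f(m₂) + f(m₃) + f(m₄) + f(m₅) + f(m₆) + f(m₇) + f(m₈)] = 0.25·(-129.9453125) = -32.486328125.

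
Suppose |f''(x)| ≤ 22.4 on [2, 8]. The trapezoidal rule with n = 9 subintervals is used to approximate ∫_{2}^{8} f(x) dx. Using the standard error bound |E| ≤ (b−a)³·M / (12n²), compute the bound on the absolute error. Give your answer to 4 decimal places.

|E| ≤ (6)³·22.4 / (12·9²) = 4838.4/972 = 4.9778.

4.9778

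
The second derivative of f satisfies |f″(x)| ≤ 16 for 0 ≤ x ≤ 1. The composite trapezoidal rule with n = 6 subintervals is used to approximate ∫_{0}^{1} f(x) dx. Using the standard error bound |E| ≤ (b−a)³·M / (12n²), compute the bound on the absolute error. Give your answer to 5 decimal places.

|E| ≤ (1)³·16 / (12·6²) = 16/432 = 0.03704.

0.03704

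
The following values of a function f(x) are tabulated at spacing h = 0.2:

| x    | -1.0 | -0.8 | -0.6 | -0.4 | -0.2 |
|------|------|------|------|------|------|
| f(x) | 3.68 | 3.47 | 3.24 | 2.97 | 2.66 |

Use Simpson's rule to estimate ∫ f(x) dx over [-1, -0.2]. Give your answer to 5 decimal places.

h = 0.2, n = 4.
(h/3)·[y₀ + 4y₁ + 2y₂ + 4y₃ + y₄] = 0.066667·(38.58) = 2.57200.

2.57200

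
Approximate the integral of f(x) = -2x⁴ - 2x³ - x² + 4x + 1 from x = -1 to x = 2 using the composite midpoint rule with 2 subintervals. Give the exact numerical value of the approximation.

h = (2 − (-1))/2 = 1.5.
Midpoints m₁,…,m₂ = -0.25, 1.25.
f(m₁)=-0.0390625, f(m₂)=-4.3515625.
h·[f(m₁) + f(m₂)] = 1.5·(-4.390625) = -6.5859375.

-6.5859375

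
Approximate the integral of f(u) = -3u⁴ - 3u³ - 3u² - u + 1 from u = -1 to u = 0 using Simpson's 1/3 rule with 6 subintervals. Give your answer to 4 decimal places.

0.6497

h = (0 − (-1))/6 = 0.166667.
Nodes u₀,…,u₆ = -1, -0.833333, -0.666667, -0.5, -0.333333, -0.166667, 0.
f(u) = -3u⁴ - 3u³ - 3u² - u + 1: f₀=-1, f₁=0.039352, f₂=0.629630, f₃=0.9375, f₄=1.074074, f₅=1.094907, f₆=1.
(h/3)·[f₀ + 4f₁ + 2f₂ + 4f₃ + 2f₄ + 4f₅ + f₆] = 0.055556·(11.694444) = 0.6497.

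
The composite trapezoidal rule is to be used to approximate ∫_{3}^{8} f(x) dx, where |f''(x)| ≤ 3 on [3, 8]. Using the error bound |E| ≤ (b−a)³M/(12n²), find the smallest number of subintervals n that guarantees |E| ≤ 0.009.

59

Need 375/(12n²) ≤ 0.009.
n² ≥ 375/(12·0.009) = 3472.22 ⇒ n ≥ 58.9256, so the smallest n is 59.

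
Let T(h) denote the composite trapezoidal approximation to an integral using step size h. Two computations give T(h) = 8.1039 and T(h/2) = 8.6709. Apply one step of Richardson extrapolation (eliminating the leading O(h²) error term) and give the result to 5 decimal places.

8.85990

R = (4·T(h/2) − T(h)) / 3 = (4·8.6709 − 8.1039)/3 = (26.5797)/3 = 8.85990.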